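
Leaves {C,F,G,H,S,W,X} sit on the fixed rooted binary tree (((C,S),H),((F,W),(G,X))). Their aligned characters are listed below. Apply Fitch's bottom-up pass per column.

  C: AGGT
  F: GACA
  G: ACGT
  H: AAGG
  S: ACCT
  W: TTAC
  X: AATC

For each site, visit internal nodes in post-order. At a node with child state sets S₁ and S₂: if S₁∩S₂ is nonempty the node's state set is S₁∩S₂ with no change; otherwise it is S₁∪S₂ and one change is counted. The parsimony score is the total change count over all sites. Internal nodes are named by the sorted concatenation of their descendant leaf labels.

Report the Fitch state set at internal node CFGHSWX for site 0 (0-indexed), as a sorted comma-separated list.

A

[col 0] CS: children C:{A}, S:{A} ∩→ {A}; cost 0
[col 0] CHS: children CS:{A}, H:{A} ∩→ {A}; cost 0
[col 0] FW: children F:{G}, W:{T} ∪→ {G,T}; cost 1
[col 0] GX: children G:{A}, X:{A} ∩→ {A}; cost 0
[col 0] FGWX: children FW:{G,T}, GX:{A} ∪→ {A,G,T}; cost 1
[col 0] CFGHSWX: children CHS:{A}, FGWX:{A,G,T} ∩→ {A}; cost 0
[col 1] CS: children C:{G}, S:{C} ∪→ {C,G}; cost 1
[col 1] CHS: children CS:{C,G}, H:{A} ∪→ {A,C,G}; cost 1
[col 1] FW: children F:{A}, W:{T} ∪→ {A,T}; cost 1
[col 1] GX: children G:{C}, X:{A} ∪→ {A,C}; cost 1
[col 1] FGWX: children FW:{A,T}, GX:{A,C} ∩→ {A}; cost 0
[col 1] CFGHSWX: children CHS:{A,C,G}, FGWX:{A} ∩→ {A}; cost 0
[col 2] CS: children C:{G}, S:{C} ∪→ {C,G}; cost 1
[col 2] CHS: children CS:{C,G}, H:{G} ∩→ {G}; cost 0
[col 2] FW: children F:{C}, W:{A} ∪→ {A,C}; cost 1
[col 2] GX: children G:{G}, X:{T} ∪→ {G,T}; cost 1
[col 2] FGWX: children FW:{A,C}, GX:{G,T} ∪→ {A,C,G,T}; cost 1
[col 2] CFGHSWX: children CHS:{G}, FGWX:{A,C,G,T} ∩→ {G}; cost 0
[col 3] CS: children C:{T}, S:{T} ∩→ {T}; cost 0
[col 3] CHS: children CS:{T}, H:{G} ∪→ {G,T}; cost 1
[col 3] FW: children F:{A}, W:{C} ∪→ {A,C}; cost 1
[col 3] GX: children G:{T}, X:{C} ∪→ {C,T}; cost 1
[col 3] FGWX: children FW:{A,C}, GX:{C,T} ∩→ {C}; cost 0
[col 3] CFGHSWX: children CHS:{G,T}, FGWX:{C} ∪→ {C,G,T}; cost 1
per-site changes: [2, 4, 4, 4]; total = 14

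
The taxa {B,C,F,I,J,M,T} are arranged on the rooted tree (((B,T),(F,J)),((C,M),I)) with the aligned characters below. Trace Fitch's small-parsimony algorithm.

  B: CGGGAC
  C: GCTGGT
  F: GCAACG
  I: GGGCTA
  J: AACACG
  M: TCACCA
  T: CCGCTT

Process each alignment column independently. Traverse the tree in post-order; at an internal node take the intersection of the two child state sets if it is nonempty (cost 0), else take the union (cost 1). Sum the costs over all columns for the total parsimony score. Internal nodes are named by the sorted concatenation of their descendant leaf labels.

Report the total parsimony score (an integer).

21

site 0, node BT: B={C} ∩ T={C} → {C} (+0)
site 0, node FJ: F={G} ∪ J={A} → {A,G} (+1)
site 0, node BFJT: BT={C} ∪ FJ={A,G} → {A,C,G} (+1)
site 0, node CM: C={G} ∪ M={T} → {G,T} (+1)
site 0, node CIM: CM={G,T} ∩ I={G} → {G} (+0)
site 0, node BCFIJMT: BFJT={A,C,G} ∩ CIM={G} → {G} (+0)
site 1, node BT: B={G} ∪ T={C} → {C,G} (+1)
site 1, node FJ: F={C} ∪ J={A} → {A,C} (+1)
site 1, node BFJT: BT={C,G} ∩ FJ={A,C} → {C} (+0)
site 1, node CM: C={C} ∩ M={C} → {C} (+0)
site 1, node CIM: CM={C} ∪ I={G} → {C,G} (+1)
site 1, node BCFIJMT: BFJT={C} ∩ CIM={C,G} → {C} (+0)
site 2, node BT: B={G} ∩ T={G} → {G} (+0)
site 2, node FJ: F={A} ∪ J={C} → {A,C} (+1)
site 2, node BFJT: BT={G} ∪ FJ={A,C} → {A,C,G} (+1)
site 2, node CM: C={T} ∪ M={A} → {A,T} (+1)
site 2, node CIM: CM={A,T} ∪ I={G} → {A,G,T} (+1)
site 2, node BCFIJMT: BFJT={A,C,G} ∩ CIM={A,G,T} → {A,G} (+0)
site 3, node BT: B={G} ∪ T={C} → {C,G} (+1)
site 3, node FJ: F={A} ∩ J={A} → {A} (+0)
site 3, node BFJT: BT={C,G} ∪ FJ={A} → {A,C,G} (+1)
site 3, node CM: C={G} ∪ M={C} → {C,G} (+1)
site 3, node CIM: CM={C,G} ∩ I={C} → {C} (+0)
site 3, node BCFIJMT: BFJT={A,C,G} ∩ CIM={C} → {C} (+0)
site 4, node BT: B={A} ∪ T={T} → {A,T} (+1)
site 4, node FJ: F={C} ∩ J={C} → {C} (+0)
site 4, node BFJT: BT={A,T} ∪ FJ={C} → {A,C,T} (+1)
site 4, node CM: C={G} ∪ M={C} → {C,G} (+1)
site 4, node CIM: CM={C,G} ∪ I={T} → {C,G,T} (+1)
site 4, node BCFIJMT: BFJT={A,C,T} ∩ CIM={C,G,T} → {C,T} (+0)
site 5, node BT: B={C} ∪ T={T} → {C,T} (+1)
site 5, node FJ: F={G} ∩ J={G} → {G} (+0)
site 5, node BFJT: BT={C,T} ∪ FJ={G} → {C,G,T} (+1)
site 5, node CM: C={T} ∪ M={A} → {A,T} (+1)
site 5, node CIM: CM={A,T} ∩ I={A} → {A} (+0)
site 5, node BCFIJMT: BFJT={C,G,T} ∪ CIM={A} → {A,C,G,T} (+1)
per-site changes: [3, 3, 4, 3, 4, 4]; total = 21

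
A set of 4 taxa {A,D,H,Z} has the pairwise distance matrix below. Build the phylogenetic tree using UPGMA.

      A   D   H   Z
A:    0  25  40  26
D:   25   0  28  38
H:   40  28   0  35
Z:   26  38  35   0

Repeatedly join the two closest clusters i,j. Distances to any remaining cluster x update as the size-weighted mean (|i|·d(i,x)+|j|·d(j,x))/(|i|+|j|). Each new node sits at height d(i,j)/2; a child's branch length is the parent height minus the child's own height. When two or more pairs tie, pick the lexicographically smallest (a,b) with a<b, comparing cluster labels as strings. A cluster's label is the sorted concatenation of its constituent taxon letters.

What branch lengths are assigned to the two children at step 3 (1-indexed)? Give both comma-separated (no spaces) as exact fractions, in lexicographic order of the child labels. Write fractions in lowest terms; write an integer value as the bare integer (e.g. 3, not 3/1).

iteration 1: select A,D (d=25); attach at lengths (25/2, 25/2); label the merged cluster AD
  updated: d(AD,H)=34, d(AD,Z)=32
iteration 2: select AD,Z (d=32); attach at lengths (7/2, 16); label the merged cluster ADZ
  updated: d(ADZ,H)=103/3
iteration 3: select ADZ,H (d=103/3); attach at lengths (7/6, 103/6); label the merged cluster ADHZ
final tree: (((A:25/2,D:25/2):7/2,Z:16):7/6,H:103/6)
total length: 377/6

7/6,103/6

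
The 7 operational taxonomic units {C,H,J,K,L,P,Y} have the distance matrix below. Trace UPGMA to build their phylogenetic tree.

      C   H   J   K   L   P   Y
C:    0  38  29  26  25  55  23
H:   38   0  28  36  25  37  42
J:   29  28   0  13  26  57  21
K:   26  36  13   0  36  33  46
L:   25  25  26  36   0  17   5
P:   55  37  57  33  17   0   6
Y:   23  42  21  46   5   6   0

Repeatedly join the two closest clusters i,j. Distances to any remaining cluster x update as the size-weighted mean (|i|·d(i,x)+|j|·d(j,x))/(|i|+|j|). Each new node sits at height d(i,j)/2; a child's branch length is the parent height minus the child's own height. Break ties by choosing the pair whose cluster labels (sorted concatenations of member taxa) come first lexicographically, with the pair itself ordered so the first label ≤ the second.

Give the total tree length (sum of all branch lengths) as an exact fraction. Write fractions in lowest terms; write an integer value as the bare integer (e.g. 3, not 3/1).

81

step 1: merge (L,Y) at d=5; branch lengths L→5/2, Y→5/2; new cluster LY
  updated: d(C,LY)=24, d(H,LY)=67/2, d(J,LY)=47/2, d(K,LY)=41, d(LY,P)=23/2
step 2: merge (LY,P) at d=23/2; branch lengths LY→13/4, P→23/4; new cluster LPY
  updated: d(C,LPY)=103/3, d(H,LPY)=104/3, d(J,LPY)=104/3, d(K,LPY)=115/3
step 3: merge (J,K) at d=13; branch lengths J→13/2, K→13/2; new cluster JK
  updated: d(C,JK)=55/2, d(H,JK)=32, d(JK,LPY)=73/2
step 4: merge (C,JK) at d=55/2; branch lengths C→55/4, JK→29/4; new cluster CJK
  updated: d(CJK,H)=34, d(CJK,LPY)=322/9
step 5: merge (CJK,H) at d=34; branch lengths CJK→13/4, H→17; new cluster CHJK
  updated: d(CHJK,LPY)=71/2
step 6: merge (CHJK,LPY) at d=71/2; branch lengths CHJK→3/4, LPY→12; new cluster CHJKLPY
final tree: (((C:55/4,(J:13/2,K:13/2):29/4):13/4,H:17):3/4,((L:5/2,Y:5/2):13/4,P:23/4):12)
total length: 81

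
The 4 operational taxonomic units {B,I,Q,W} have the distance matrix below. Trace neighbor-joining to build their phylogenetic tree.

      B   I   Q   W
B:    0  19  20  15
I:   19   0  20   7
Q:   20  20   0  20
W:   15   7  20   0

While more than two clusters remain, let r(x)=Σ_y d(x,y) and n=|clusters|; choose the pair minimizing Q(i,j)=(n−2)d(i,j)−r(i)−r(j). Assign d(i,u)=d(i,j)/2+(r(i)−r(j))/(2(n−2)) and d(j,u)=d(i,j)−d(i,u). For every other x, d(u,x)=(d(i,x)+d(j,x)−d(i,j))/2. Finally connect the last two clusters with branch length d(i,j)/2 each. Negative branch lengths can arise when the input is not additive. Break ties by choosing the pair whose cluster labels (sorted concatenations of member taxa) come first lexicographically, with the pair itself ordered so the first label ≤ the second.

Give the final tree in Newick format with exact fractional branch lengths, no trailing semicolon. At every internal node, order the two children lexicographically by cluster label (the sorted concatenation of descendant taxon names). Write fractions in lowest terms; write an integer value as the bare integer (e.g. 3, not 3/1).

(((B:17/2,Q:23/2):5,I:9/2):5/4,W:5/4)

step 1: merge (B,Q) at d=20, Q=-74; branch lengths B→17/2, Q→23/2; new cluster BQ
  updated: d(BQ,I)=19/2, d(BQ,W)=15/2
step 2: merge (BQ,I) at d=19/2, Q=-24; branch lengths BQ→5, I→9/2; new cluster BIQ
  updated: d(BIQ,W)=5/2
step 3: merge (BIQ,W) at d=5/2; branch lengths BIQ→5/4, W→5/4; new cluster BIQW
final tree: (((B:17/2,Q:23/2):5,I:9/2):5/4,W:5/4)
total length: 32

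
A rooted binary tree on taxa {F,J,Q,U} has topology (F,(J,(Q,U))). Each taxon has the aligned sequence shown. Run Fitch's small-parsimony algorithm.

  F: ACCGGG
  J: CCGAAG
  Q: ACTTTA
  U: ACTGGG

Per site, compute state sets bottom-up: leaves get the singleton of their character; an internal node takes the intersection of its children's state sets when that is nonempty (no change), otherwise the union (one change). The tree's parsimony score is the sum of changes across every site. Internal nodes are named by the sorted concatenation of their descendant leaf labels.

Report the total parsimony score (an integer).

8

site 0, node QU: Q={A} ∩ U={A} → {A} (+0)
site 0, node JQU: J={C} ∪ QU={A} → {A,C} (+1)
site 0, node FJQU: F={A} ∩ JQU={A,C} → {A} (+0)
site 1, node QU: Q={C} ∩ U={C} → {C} (+0)
site 1, node JQU: J={C} ∩ QU={C} → {C} (+0)
site 1, node FJQU: F={C} ∩ JQU={C} → {C} (+0)
site 2, node QU: Q={T} ∩ U={T} → {T} (+0)
site 2, node JQU: J={G} ∪ QU={T} → {G,T} (+1)
site 2, node FJQU: F={C} ∪ JQU={G,T} → {C,G,T} (+1)
site 3, node QU: Q={T} ∪ U={G} → {G,T} (+1)
site 3, node JQU: J={A} ∪ QU={G,T} → {A,G,T} (+1)
site 3, node FJQU: F={G} ∩ JQU={A,G,T} → {G} (+0)
site 4, node QU: Q={T} ∪ U={G} → {G,T} (+1)
site 4, node JQU: J={A} ∪ QU={G,T} → {A,G,T} (+1)
site 4, node FJQU: F={G} ∩ JQU={A,G,T} → {G} (+0)
site 5, node QU: Q={A} ∪ U={G} → {A,G} (+1)
site 5, node JQU: J={G} ∩ QU={A,G} → {G} (+0)
site 5, node FJQU: F={G} ∩ JQU={G} → {G} (+0)
per-site changes: [1, 0, 2, 2, 2, 1]; total = 8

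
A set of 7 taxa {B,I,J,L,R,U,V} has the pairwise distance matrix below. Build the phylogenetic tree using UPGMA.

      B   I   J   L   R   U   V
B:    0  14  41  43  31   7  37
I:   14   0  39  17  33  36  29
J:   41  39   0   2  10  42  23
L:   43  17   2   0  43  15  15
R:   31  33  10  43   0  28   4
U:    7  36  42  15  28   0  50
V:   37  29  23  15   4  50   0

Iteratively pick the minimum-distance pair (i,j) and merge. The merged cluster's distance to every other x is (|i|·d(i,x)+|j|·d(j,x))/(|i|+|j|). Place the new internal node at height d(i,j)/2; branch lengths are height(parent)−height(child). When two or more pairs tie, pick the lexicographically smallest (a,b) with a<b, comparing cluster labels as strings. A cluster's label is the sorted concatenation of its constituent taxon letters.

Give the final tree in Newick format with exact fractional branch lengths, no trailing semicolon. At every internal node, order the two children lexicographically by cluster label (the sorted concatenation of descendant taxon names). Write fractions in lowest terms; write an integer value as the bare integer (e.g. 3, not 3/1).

(((B:7/2,U:7/2):9,I:25/2):35/8,((J:1,L:1):83/8,(R:2,V:2):75/8):11/2)

iteration 1: select J,L (d=2); attach at lengths (1, 1); label the merged cluster JL
  updated: d(B,JL)=42, d(I,JL)=28, d(JL,R)=53/2, d(JL,U)=57/2, d(JL,V)=19
iteration 2: select R,V (d=4); attach at lengths (2, 2); label the merged cluster RV
  updated: d(B,RV)=34, d(I,RV)=31, d(JL,RV)=91/4, d(RV,U)=39
iteration 3: select B,U (d=7); attach at lengths (7/2, 7/2); label the merged cluster BU
  updated: d(BU,I)=25, d(BU,JL)=141/4, d(BU,RV)=73/2
iteration 4: select JL,RV (d=91/4); attach at lengths (83/8, 75/8); label the merged cluster JLRV
  updated: d(BU,JLRV)=287/8, d(I,JLRV)=59/2
iteration 5: select BU,I (d=25); attach at lengths (9, 25/2); label the merged cluster BIU
  updated: d(BIU,JLRV)=135/4
iteration 6: select BIU,JLRV (d=135/4); attach at lengths (35/8, 11/2); label the merged cluster BIJLRUV
final tree: (((B:7/2,U:7/2):9,I:25/2):35/8,((J:1,L:1):83/8,(R:2,V:2):75/8):11/2)
total length: 513/8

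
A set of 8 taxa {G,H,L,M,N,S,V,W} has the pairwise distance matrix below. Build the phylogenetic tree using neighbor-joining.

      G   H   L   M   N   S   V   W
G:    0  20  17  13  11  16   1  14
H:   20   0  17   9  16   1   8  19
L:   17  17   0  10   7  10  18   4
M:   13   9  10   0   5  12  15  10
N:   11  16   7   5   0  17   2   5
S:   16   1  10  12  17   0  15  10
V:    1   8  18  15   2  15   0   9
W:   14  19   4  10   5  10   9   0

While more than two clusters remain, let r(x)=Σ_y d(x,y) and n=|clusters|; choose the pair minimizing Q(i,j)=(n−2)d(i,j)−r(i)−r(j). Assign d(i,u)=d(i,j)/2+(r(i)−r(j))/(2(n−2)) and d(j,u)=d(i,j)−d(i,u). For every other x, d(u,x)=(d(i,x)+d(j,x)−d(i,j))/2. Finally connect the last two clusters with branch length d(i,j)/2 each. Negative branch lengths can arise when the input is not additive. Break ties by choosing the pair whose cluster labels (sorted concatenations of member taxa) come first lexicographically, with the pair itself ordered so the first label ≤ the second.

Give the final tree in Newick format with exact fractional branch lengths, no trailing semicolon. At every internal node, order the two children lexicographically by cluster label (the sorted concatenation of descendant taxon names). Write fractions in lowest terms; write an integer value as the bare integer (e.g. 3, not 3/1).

(((((G:9/4,V:-5/4):43/8,N:5/8):69/32,(L:23/8,W:9/8):91/32):61/32,(H:5/4,S:-1/4):233/32):87/64,M:87/64)

iteration 1: select H,S (d=1, Q=-165); attach at lengths (5/4, -1/4); label the merged cluster HS
  updated: d(G,HS)=35/2, d(HS,L)=13, d(HS,M)=10, d(HS,N)=16, d(HS,V)=11, d(HS,W)=14
iteration 2: select G,V (d=1, Q=-249/2); attach at lengths (9/4, -5/4); label the merged cluster GV
  updated: d(GV,HS)=55/4, d(GV,L)=17, d(GV,M)=27/2, d(GV,N)=6, d(GV,W)=11
iteration 3: select L,W (d=4, Q=-79); attach at lengths (23/8, 9/8); label the merged cluster LW
  updated: d(GV,LW)=12, d(HS,LW)=23/2, d(LW,M)=8, d(LW,N)=4
iteration 4: select GV,N (d=6, Q=-233/4); attach at lengths (43/8, 5/8); label the merged cluster GNV
  updated: d(GNV,HS)=95/8, d(GNV,LW)=5, d(GNV,M)=25/4
iteration 5: select GNV,LW (d=5, Q=-301/8); attach at lengths (69/32, 91/32); label the merged cluster GLNVW
  updated: d(GLNVW,HS)=147/16, d(GLNVW,M)=37/8
iteration 6: select GLNVW,HS (d=147/16, Q=-381/16); attach at lengths (61/32, 233/32); label the merged cluster GHLNSVW
  updated: d(GHLNSVW,M)=87/32
iteration 7: select GHLNSVW,M (d=87/32); attach at lengths (87/64, 87/64); label the merged cluster GHLMNSVW
final tree: (((((G:9/4,V:-5/4):43/8,N:5/8):69/32,(L:23/8,W:9/8):91/32):61/32,(H:5/4,S:-1/4):233/32):87/64,M:87/64)
total length: 925/32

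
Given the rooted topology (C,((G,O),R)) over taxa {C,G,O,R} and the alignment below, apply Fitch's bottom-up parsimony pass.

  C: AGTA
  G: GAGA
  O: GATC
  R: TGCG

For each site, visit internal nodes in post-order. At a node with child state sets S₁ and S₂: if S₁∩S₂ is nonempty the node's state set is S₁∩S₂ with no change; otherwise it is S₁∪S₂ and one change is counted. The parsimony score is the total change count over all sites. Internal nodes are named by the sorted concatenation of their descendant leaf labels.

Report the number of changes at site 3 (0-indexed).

GO@0: {G} ∩ {G} = {G} (intersection, +0)
GOR@0: {G} ∪ {T} = {G,T} (union, +1)
CGOR@0: {A} ∪ {G,T} = {A,G,T} (union, +1)
GO@1: {A} ∩ {A} = {A} (intersection, +0)
GOR@1: {A} ∪ {G} = {A,G} (union, +1)
CGOR@1: {G} ∩ {A,G} = {G} (intersection, +0)
GO@2: {G} ∪ {T} = {G,T} (union, +1)
GOR@2: {G,T} ∪ {C} = {C,G,T} (union, +1)
CGOR@2: {T} ∩ {C,G,T} = {T} (intersection, +0)
GO@3: {A} ∪ {C} = {A,C} (union, +1)
GOR@3: {A,C} ∪ {G} = {A,C,G} (union, +1)
CGOR@3: {A} ∩ {A,C,G} = {A} (intersection, +0)
per-site changes: [2, 1, 2, 2]; total = 7

2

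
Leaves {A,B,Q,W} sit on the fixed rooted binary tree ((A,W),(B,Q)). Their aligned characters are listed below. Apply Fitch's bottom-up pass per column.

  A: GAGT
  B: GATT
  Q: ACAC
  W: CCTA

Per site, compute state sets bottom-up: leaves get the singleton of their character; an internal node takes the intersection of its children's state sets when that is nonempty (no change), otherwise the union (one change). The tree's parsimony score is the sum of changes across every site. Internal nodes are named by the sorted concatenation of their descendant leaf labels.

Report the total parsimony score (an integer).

8

[col 0] AW: children A:{G}, W:{C} ∪→ {C,G}; cost 1
[col 0] BQ: children B:{G}, Q:{A} ∪→ {A,G}; cost 1
[col 0] ABQW: children AW:{C,G}, BQ:{A,G} ∩→ {G}; cost 0
[col 1] AW: children A:{A}, W:{C} ∪→ {A,C}; cost 1
[col 1] BQ: children B:{A}, Q:{C} ∪→ {A,C}; cost 1
[col 1] ABQW: children AW:{A,C}, BQ:{A,C} ∩→ {A,C}; cost 0
[col 2] AW: children A:{G}, W:{T} ∪→ {G,T}; cost 1
[col 2] BQ: children B:{T}, Q:{A} ∪→ {A,T}; cost 1
[col 2] ABQW: children AW:{G,T}, BQ:{A,T} ∩→ {T}; cost 0
[col 3] AW: children A:{T}, W:{A} ∪→ {A,T}; cost 1
[col 3] BQ: children B:{T}, Q:{C} ∪→ {C,T}; cost 1
[col 3] ABQW: children AW:{A,T}, BQ:{C,T} ∩→ {T}; cost 0
per-site changes: [2, 2, 2, 2]; total = 8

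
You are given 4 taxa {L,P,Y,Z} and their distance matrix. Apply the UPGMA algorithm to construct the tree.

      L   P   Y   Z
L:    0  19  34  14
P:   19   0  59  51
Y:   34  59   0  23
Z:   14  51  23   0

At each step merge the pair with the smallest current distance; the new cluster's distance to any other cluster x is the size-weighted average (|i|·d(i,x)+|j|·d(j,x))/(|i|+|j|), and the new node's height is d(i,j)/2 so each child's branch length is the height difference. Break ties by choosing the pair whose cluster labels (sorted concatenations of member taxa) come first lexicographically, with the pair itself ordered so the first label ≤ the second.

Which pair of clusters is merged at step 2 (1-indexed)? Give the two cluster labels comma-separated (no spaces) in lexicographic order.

LZ,Y

iteration 1: select L,Z (d=14); attach at lengths (7, 7); label the merged cluster LZ
  updated: d(LZ,P)=35, d(LZ,Y)=57/2
iteration 2: select LZ,Y (d=57/2); attach at lengths (29/4, 57/4); label the merged cluster LYZ
  updated: d(LYZ,P)=43
iteration 3: select LYZ,P (d=43); attach at lengths (29/4, 43/2); label the merged cluster LPYZ
final tree: (((L:7,Z:7):29/4,Y:57/4):29/4,P:43/2)
total length: 257/4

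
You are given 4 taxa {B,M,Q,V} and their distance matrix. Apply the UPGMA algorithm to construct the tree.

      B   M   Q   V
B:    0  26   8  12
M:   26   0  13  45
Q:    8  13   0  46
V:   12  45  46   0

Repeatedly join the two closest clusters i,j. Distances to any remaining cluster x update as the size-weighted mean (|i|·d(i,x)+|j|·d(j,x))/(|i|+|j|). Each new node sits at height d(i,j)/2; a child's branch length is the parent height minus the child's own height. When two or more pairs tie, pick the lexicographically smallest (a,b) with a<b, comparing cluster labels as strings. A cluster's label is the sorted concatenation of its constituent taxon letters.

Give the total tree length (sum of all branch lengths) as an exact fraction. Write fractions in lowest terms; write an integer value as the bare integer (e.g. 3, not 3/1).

step 1: merge (B,Q) at d=8; branch lengths B→4, Q→4; new cluster BQ
  updated: d(BQ,M)=39/2, d(BQ,V)=29
step 2: merge (BQ,M) at d=39/2; branch lengths BQ→23/4, M→39/4; new cluster BMQ
  updated: d(BMQ,V)=103/3
step 3: merge (BMQ,V) at d=103/3; branch lengths BMQ→89/12, V→103/6; new cluster BMQV
final tree: (((B:4,Q:4):23/4,M:39/4):89/12,V:103/6)
total length: 577/12

577/12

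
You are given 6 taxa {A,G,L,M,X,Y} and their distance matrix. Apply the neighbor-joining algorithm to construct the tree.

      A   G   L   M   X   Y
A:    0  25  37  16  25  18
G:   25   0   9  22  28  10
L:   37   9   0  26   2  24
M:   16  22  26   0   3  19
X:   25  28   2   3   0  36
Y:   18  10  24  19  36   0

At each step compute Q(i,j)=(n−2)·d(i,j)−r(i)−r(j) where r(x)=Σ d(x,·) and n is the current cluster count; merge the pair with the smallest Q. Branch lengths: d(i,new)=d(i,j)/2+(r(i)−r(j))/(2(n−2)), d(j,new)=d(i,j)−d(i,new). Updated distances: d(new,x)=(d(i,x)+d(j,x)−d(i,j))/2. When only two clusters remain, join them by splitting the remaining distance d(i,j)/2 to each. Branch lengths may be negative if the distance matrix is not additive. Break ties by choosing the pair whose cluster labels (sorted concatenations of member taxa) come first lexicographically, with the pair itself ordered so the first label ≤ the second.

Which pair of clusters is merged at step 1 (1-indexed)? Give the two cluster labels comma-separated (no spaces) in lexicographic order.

step 1: merge (L,X) at d=2, Q=-184; branch lengths L→3/2, X→1/2; new cluster LX
  updated: d(A,LX)=30, d(G,LX)=35/2, d(LX,M)=27/2, d(LX,Y)=29
step 2: merge (G,Y) at d=10, Q=-241/2; branch lengths G→19/4, Y→21/4; new cluster GY
  updated: d(A,GY)=33/2, d(GY,LX)=73/4, d(GY,M)=31/2
step 3: merge (A,GY) at d=33/2, Q=-319/4; branch lengths A→181/16, GY→83/16; new cluster AGY
  updated: d(AGY,LX)=127/8, d(AGY,M)=15/2
step 4: merge (AGY,LX) at d=127/8, Q=-295/8; branch lengths AGY→79/16, LX→175/16; new cluster AGLXY
  updated: d(AGLXY,M)=41/16
step 5: merge (AGLXY,M) at d=41/16; branch lengths AGLXY→41/32, M→41/32; new cluster AGLMXY
final tree: (((A:181/16,(G:19/4,Y:21/4):83/16):79/16,(L:3/2,X:1/2):175/16):41/32,M:41/32)
total length: 751/16

L,X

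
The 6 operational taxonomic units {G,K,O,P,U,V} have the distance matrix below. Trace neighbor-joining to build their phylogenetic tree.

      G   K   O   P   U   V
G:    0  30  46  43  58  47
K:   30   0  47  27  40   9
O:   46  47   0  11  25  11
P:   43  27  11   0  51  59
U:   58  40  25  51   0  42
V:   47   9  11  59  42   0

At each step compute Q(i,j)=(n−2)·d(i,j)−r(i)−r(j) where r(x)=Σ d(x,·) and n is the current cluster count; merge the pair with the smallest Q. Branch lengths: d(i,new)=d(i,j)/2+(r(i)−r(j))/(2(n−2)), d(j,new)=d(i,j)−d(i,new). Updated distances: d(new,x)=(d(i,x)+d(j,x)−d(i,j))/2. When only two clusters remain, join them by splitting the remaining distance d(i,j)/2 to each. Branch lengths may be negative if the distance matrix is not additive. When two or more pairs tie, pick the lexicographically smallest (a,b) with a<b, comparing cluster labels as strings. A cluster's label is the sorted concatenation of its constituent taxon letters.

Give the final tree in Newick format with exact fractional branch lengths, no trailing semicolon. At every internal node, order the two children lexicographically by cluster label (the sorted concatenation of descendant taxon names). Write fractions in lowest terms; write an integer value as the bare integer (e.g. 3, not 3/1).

(((G:205/8,(K:5/3,V:22/3):67/8):53/8,(O:-7/8,P:95/8):71/8):189/16,U:189/16)

step 1: merge (O,P) at d=11, Q=-287; branch lengths O→-7/8, P→95/8; new cluster OP
  updated: d(G,OP)=39, d(K,OP)=63/2, d(OP,U)=65/2, d(OP,V)=59/2
step 2: merge (K,V) at d=9, Q=-211; branch lengths K→5/3, V→22/3; new cluster KV
  updated: d(G,KV)=34, d(KV,OP)=26, d(KV,U)=73/2
step 3: merge (G,KV) at d=34, Q=-319/2; branch lengths G→205/8, KV→67/8; new cluster GKV
  updated: d(GKV,OP)=31/2, d(GKV,U)=121/4
step 4: merge (GKV,OP) at d=31/2, Q=-313/4; branch lengths GKV→53/8, OP→71/8; new cluster GKOPV
  updated: d(GKOPV,U)=189/8
step 5: merge (GKOPV,U) at d=189/8; branch lengths GKOPV→189/16, U→189/16; new cluster GKOPUV
final tree: (((G:205/8,(K:5/3,V:22/3):67/8):53/8,(O:-7/8,P:95/8):71/8):189/16,U:189/16)
total length: 745/8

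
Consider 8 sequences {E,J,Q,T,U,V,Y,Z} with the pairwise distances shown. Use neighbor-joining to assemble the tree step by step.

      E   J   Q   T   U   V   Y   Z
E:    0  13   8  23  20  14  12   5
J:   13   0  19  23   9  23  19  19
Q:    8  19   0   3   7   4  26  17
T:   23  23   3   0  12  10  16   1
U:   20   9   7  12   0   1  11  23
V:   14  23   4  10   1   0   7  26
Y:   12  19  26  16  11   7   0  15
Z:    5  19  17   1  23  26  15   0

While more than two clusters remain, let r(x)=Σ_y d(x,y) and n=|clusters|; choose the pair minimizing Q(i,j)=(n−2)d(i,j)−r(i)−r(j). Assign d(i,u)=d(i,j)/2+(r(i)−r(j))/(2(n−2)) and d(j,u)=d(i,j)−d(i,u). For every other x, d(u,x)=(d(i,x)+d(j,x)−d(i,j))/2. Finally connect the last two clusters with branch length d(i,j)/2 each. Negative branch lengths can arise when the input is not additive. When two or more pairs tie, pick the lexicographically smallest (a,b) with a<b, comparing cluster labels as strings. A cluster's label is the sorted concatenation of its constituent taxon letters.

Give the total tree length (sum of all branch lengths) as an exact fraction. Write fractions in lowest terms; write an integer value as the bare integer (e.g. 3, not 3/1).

661/16

1. join T+Z (d=1, Q=-188) ⇒ TZ; edges |T|=-1, |Z|=2
  updated: d(E,TZ)=27/2, d(J,TZ)=41/2, d(Q,TZ)=19/2, d(TZ,U)=17, d(TZ,V)=35/2, d(TZ,Y)=15
2. join U+V (d=1, Q=-253/2) ⇒ UV; edges |U|=7/20, |V|=13/20
  updated: d(E,UV)=33/2, d(J,UV)=31/2, d(Q,UV)=5, d(TZ,UV)=67/4, d(UV,Y)=17/2
3. join Q+UV (d=5, Q=-439/4) ⇒ QUV; edges |Q|=101/32, |UV|=59/32
  updated: d(E,QUV)=39/4, d(J,QUV)=59/4, d(QUV,TZ)=85/8, d(QUV,Y)=59/4
4. join QUV+TZ (d=85/8, Q=-621/8) ⇒ QTUVZ; edges |QUV|=59/16, |TZ|=111/16
  updated: d(E,QTUVZ)=101/16, d(J,QTUVZ)=197/16, d(QTUVZ,Y)=153/16
5. join E+J (d=13, Q=-397/8) ⇒ EJ; edges |E|=13/4, |J|=39/4
  updated: d(EJ,QTUVZ)=45/16, d(EJ,Y)=9
6. join EJ+QTUVZ (d=45/16, Q=-171/8) ⇒ EJQTUVZ; edges |EJ|=9/8, |QTUVZ|=27/16
  updated: d(EJQTUVZ,Y)=63/8
7. join EJQTUVZ+Y (d=63/8) ⇒ EJQTUVYZ; edges |EJQTUVZ|=63/16, |Y|=63/16
final tree: (((E:13/4,J:39/4):9/8,((Q:101/32,(U:7/20,V:13/20):59/32):59/16,(T:-1,Z:2):111/16):27/16):63/16,Y:63/16)
total length: 661/16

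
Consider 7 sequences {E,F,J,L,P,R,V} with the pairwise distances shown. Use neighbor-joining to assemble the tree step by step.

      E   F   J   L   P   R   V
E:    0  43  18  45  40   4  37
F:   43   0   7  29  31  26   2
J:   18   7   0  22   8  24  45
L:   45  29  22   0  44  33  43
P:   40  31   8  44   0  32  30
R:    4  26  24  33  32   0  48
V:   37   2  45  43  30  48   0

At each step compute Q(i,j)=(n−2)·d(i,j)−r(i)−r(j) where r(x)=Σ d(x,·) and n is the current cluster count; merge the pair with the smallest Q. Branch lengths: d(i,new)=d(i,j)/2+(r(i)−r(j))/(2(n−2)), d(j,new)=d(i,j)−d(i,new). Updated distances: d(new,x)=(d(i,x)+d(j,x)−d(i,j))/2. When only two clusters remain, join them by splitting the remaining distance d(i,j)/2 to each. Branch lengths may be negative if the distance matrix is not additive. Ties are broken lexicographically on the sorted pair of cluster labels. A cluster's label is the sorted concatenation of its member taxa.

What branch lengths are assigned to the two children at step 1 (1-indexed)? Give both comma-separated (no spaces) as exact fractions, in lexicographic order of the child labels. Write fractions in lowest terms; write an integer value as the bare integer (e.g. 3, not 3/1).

iteration 1: select E,R (d=4, Q=-334); attach at lengths (4, 0); label the merged cluster ER
  updated: d(ER,F)=65/2, d(ER,J)=19, d(ER,L)=37, d(ER,P)=34, d(ER,V)=81/2
iteration 2: select F,V (d=2, Q=-254); attach at lengths (-51/8, 67/8); label the merged cluster FV
  updated: d(ER,FV)=71/2, d(FV,J)=25, d(FV,L)=35, d(FV,P)=59/2
iteration 3: select J,P (d=8, Q=-331/2); attach at lengths (-35/12, 131/12); label the merged cluster JP
  updated: d(ER,JP)=45/2, d(FV,JP)=93/4, d(JP,L)=29
iteration 4: select ER,JP (d=45/2, Q=-499/4); attach at lengths (261/16, 99/16); label the merged cluster EJPR
  updated: d(EJPR,FV)=145/8, d(EJPR,L)=87/4
iteration 5: select EJPR,FV (d=145/8, Q=-599/8); attach at lengths (39/16, 251/16); label the merged cluster EFJPRV
  updated: d(EFJPRV,L)=309/16
iteration 6: select EFJPRV,L (d=309/16); attach at lengths (309/32, 309/32); label the merged cluster EFJLPRV
final tree: ((((E:4,R:0):261/16,(J:-35/12,P:131/12):99/16):39/16,(F:-51/8,V:67/8):251/16):309/32,L:309/32)
total length: 1183/16

4,0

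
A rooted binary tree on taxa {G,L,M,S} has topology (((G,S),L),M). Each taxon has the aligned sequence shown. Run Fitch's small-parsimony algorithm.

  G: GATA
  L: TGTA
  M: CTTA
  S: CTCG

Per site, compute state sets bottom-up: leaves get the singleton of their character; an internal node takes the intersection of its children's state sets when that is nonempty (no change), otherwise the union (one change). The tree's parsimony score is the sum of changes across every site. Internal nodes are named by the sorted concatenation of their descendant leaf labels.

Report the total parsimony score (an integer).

6

[col 0] GS: children G:{G}, S:{C} ∪→ {C,G}; cost 1
[col 0] GLS: children GS:{C,G}, L:{T} ∪→ {C,G,T}; cost 1
[col 0] GLMS: children GLS:{C,G,T}, M:{C} ∩→ {C}; cost 0
[col 1] GS: children G:{A}, S:{T} ∪→ {A,T}; cost 1
[col 1] GLS: children GS:{A,T}, L:{G} ∪→ {A,G,T}; cost 1
[col 1] GLMS: children GLS:{A,G,T}, M:{T} ∩→ {T}; cost 0
[col 2] GS: children G:{T}, S:{C} ∪→ {C,T}; cost 1
[col 2] GLS: children GS:{C,T}, L:{T} ∩→ {T}; cost 0
[col 2] GLMS: children GLS:{T}, M:{T} ∩→ {T}; cost 0
[col 3] GS: children G:{A}, S:{G} ∪→ {A,G}; cost 1
[col 3] GLS: children GS:{A,G}, L:{A} ∩→ {A}; cost 0
[col 3] GLMS: children GLS:{A}, M:{A} ∩→ {A}; cost 0
per-site changes: [2, 2, 1, 1]; total = 6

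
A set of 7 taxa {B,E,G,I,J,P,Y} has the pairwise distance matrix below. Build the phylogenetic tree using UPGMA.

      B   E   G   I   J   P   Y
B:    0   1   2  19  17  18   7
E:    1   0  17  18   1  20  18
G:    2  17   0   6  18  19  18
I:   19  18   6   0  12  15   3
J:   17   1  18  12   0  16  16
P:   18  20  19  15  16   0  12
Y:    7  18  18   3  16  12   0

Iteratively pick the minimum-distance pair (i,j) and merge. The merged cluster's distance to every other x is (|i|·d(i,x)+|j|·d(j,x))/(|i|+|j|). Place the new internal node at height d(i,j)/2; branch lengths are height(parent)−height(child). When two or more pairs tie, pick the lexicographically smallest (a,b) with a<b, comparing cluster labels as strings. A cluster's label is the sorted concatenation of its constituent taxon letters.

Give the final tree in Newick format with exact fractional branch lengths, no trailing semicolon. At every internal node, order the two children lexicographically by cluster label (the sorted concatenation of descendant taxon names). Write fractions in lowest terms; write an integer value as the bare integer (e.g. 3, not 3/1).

((((B:1/2,E:1/2):4,J:9/2):23/9,(G:6,(I:3/2,Y:3/2):9/2):19/18):23/18,P:25/3)

1. join B+E (d=1) ⇒ BE; edges |B|=1/2, |E|=1/2
  updated: d(BE,G)=19/2, d(BE,I)=37/2, d(BE,J)=9, d(BE,P)=19, d(BE,Y)=25/2
2. join I+Y (d=3) ⇒ IY; edges |I|=3/2, |Y|=3/2
  updated: d(BE,IY)=31/2, d(G,IY)=12, d(IY,J)=14, d(IY,P)=27/2
3. join BE+J (d=9) ⇒ BEJ; edges |BE|=4, |J|=9/2
  updated: d(BEJ,G)=37/3, d(BEJ,IY)=15, d(BEJ,P)=18
4. join G+IY (d=12) ⇒ GIY; edges |G|=6, |IY|=9/2
  updated: d(BEJ,GIY)=127/9, d(GIY,P)=46/3
5. join BEJ+GIY (d=127/9) ⇒ BEGIJY; edges |BEJ|=23/9, |GIY|=19/18
  updated: d(BEGIJY,P)=50/3
6. join BEGIJY+P (d=50/3) ⇒ BEGIJPY; edges |BEGIJY|=23/18, |P|=25/3
final tree: ((((B:1/2,E:1/2):4,J:9/2):23/9,(G:6,(I:3/2,Y:3/2):9/2):19/18):23/18,P:25/3)
total length: 326/9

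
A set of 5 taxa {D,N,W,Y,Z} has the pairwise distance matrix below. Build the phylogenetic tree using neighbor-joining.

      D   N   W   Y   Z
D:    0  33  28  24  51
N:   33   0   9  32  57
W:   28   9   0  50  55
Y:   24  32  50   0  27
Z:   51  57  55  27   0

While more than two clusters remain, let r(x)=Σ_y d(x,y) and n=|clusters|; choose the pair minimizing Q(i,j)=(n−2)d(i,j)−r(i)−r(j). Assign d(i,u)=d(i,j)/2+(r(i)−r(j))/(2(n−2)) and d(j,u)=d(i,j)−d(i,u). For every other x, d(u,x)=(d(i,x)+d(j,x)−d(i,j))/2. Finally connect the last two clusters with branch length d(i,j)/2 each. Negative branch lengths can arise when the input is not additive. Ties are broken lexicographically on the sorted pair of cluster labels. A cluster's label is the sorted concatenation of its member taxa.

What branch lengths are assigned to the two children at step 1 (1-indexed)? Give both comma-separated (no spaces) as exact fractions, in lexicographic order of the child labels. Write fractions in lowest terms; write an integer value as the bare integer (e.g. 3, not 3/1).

1. join N+W (d=9, Q=-246) ⇒ NW; edges |N|=8/3, |W|=19/3
  updated: d(D,NW)=26, d(NW,Y)=73/2, d(NW,Z)=103/2
2. join D+NW (d=26, Q=-163) ⇒ DNW; edges |D|=39/4, |NW|=65/4
  updated: d(DNW,Y)=69/4, d(DNW,Z)=153/4
3. join DNW+Y (d=69/4, Q=-165/2) ⇒ DNWY; edges |DNW|=57/4, |Y|=3
  updated: d(DNWY,Z)=24
4. join DNWY+Z (d=24) ⇒ DNWYZ; edges |DNWY|=12, |Z|=12
final tree: (((D:39/4,(N:8/3,W:19/3):65/4):57/4,Y:3):12,Z:12)
total length: 305/4

8/3,19/3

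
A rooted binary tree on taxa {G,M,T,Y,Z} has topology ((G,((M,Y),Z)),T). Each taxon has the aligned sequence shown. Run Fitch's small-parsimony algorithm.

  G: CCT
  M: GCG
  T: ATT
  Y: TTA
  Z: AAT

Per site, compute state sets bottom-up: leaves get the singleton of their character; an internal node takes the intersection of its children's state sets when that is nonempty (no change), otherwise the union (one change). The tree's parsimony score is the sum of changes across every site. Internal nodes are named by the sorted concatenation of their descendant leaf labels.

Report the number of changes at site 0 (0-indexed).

3

MY@0: {G} ∪ {T} = {G,T} (union, +1)
MYZ@0: {G,T} ∪ {A} = {A,G,T} (union, +1)
GMYZ@0: {C} ∪ {A,G,T} = {A,C,G,T} (union, +1)
GMTYZ@0: {A,C,G,T} ∩ {A} = {A} (intersection, +0)
MY@1: {C} ∪ {T} = {C,T} (union, +1)
MYZ@1: {C,T} ∪ {A} = {A,C,T} (union, +1)
GMYZ@1: {C} ∩ {A,C,T} = {C} (intersection, +0)
GMTYZ@1: {C} ∪ {T} = {C,T} (union, +1)
MY@2: {G} ∪ {A} = {A,G} (union, +1)
MYZ@2: {A,G} ∪ {T} = {A,G,T} (union, +1)
GMYZ@2: {T} ∩ {A,G,T} = {T} (intersection, +0)
GMTYZ@2: {T} ∩ {T} = {T} (intersection, +0)
per-site changes: [3, 3, 2]; total = 8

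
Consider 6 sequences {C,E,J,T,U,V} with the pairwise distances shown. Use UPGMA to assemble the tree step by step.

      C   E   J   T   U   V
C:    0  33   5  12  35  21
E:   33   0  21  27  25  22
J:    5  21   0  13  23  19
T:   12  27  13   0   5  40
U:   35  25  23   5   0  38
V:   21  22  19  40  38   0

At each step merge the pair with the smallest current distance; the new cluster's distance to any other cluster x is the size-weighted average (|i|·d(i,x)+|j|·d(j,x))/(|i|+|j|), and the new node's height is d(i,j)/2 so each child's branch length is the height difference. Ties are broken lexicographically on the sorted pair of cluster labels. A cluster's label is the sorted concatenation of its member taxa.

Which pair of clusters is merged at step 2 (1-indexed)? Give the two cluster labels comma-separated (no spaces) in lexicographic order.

T,U

step 1: merge (C,J) at d=5; branch lengths C→5/2, J→5/2; new cluster CJ
  updated: d(CJ,E)=27, d(CJ,T)=25/2, d(CJ,U)=29, d(CJ,V)=20
step 2: merge (T,U) at d=5; branch lengths T→5/2, U→5/2; new cluster TU
  updated: d(CJ,TU)=83/4, d(E,TU)=26, d(TU,V)=39
step 3: merge (CJ,V) at d=20; branch lengths CJ→15/2, V→10; new cluster CJV
  updated: d(CJV,E)=76/3, d(CJV,TU)=161/6
step 4: merge (CJV,E) at d=76/3; branch lengths CJV→8/3, E→38/3; new cluster CEJV
  updated: d(CEJV,TU)=213/8
step 5: merge (CEJV,TU) at d=213/8; branch lengths CEJV→31/48, TU→173/16; new cluster CEJTUV
final tree: ((((C:5/2,J:5/2):15/2,V:10):8/3,E:38/3):31/48,(T:5/2,U:5/2):173/16)
total length: 1303/24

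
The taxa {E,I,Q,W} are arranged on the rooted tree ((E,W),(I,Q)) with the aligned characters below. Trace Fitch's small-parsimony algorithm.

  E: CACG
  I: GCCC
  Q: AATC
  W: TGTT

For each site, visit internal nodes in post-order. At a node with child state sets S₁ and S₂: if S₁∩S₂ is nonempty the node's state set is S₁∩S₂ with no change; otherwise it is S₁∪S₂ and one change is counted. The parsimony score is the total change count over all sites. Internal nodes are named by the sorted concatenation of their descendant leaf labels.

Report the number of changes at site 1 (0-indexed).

site 0, node EW: E={C} ∪ W={T} → {C,T} (+1)
site 0, node IQ: I={G} ∪ Q={A} → {A,G} (+1)
site 0, node EIQW: EW={C,T} ∪ IQ={A,G} → {A,C,G,T} (+1)
site 1, node EW: E={A} ∪ W={G} → {A,G} (+1)
site 1, node IQ: I={C} ∪ Q={A} → {A,C} (+1)
site 1, node EIQW: EW={A,G} ∩ IQ={A,C} → {A} (+0)
site 2, node EW: E={C} ∪ W={T} → {C,T} (+1)
site 2, node IQ: I={C} ∪ Q={T} → {C,T} (+1)
site 2, node EIQW: EW={C,T} ∩ IQ={C,T} → {C,T} (+0)
site 3, node EW: E={G} ∪ W={T} → {G,T} (+1)
site 3, node IQ: I={C} ∩ Q={C} → {C} (+0)
site 3, node EIQW: EW={G,T} ∪ IQ={C} → {C,G,T} (+1)
per-site changes: [3, 2, 2, 2]; total = 9

2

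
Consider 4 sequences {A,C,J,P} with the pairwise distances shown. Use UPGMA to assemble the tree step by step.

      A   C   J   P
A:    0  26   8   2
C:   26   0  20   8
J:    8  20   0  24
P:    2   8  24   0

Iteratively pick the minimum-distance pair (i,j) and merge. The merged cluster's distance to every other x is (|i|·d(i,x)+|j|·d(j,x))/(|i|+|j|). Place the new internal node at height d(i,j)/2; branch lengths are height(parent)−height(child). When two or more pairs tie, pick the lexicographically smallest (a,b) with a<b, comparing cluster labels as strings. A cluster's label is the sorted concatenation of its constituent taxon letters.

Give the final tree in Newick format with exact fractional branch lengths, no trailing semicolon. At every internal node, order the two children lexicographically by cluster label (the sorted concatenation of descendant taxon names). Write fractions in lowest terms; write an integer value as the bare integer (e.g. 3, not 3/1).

iteration 1: select A,P (d=2); attach at lengths (1, 1); label the merged cluster AP
  updated: d(AP,C)=17, d(AP,J)=16
iteration 2: select AP,J (d=16); attach at lengths (7, 8); label the merged cluster AJP
  updated: d(AJP,C)=18
iteration 3: select AJP,C (d=18); attach at lengths (1, 9); label the merged cluster ACJP
final tree: (((A:1,P:1):7,J:8):1,C:9)
total length: 27

(((A:1,P:1):7,J:8):1,C:9)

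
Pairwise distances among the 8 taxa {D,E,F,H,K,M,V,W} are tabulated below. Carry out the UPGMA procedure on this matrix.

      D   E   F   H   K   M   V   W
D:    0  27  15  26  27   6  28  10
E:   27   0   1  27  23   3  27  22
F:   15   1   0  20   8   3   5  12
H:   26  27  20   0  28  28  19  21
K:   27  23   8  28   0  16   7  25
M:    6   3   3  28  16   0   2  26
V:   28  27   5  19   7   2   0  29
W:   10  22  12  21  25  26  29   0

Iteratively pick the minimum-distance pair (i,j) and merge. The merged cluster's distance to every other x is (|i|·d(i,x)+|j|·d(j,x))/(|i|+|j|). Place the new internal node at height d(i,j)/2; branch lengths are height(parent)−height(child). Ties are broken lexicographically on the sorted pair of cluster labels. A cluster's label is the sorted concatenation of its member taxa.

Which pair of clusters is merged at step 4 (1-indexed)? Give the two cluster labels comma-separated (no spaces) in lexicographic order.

D,W

iteration 1: select E,F (d=1); attach at lengths (1/2, 1/2); label the merged cluster EF
  updated: d(D,EF)=21, d(EF,H)=47/2, d(EF,K)=31/2, d(EF,M)=3, d(EF,V)=16, d(EF,W)=17
iteration 2: select M,V (d=2); attach at lengths (1, 1); label the merged cluster MV
  updated: d(D,MV)=17, d(EF,MV)=19/2, d(H,MV)=47/2, d(K,MV)=23/2, d(MV,W)=55/2
iteration 3: select EF,MV (d=19/2); attach at lengths (17/4, 15/4); label the merged cluster EFMV
  updated: d(D,EFMV)=19, d(EFMV,H)=47/2, d(EFMV,K)=27/2, d(EFMV,W)=89/4
iteration 4: select D,W (d=10); attach at lengths (5, 5); label the merged cluster DW
  updated: d(DW,EFMV)=165/8, d(DW,H)=47/2, d(DW,K)=26
iteration 5: select EFMV,K (d=27/2); attach at lengths (2, 27/4); label the merged cluster EFKMV
  updated: d(DW,EFKMV)=217/10, d(EFKMV,H)=122/5
iteration 6: select DW,EFKMV (d=217/10); attach at lengths (117/20, 41/10); label the merged cluster DEFKMVW
  updated: d(DEFKMVW,H)=169/7
iteration 7: select DEFKMVW,H (d=169/7); attach at lengths (171/140, 169/14); label the merged cluster DEFHKMVW
final tree: (((D:5,W:5):117/20,(((E:1/2,F:1/2):17/4,(M:1,V:1):15/4):2,K:27/4):41/10):171/140,H:169/14)
total length: 7419/140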